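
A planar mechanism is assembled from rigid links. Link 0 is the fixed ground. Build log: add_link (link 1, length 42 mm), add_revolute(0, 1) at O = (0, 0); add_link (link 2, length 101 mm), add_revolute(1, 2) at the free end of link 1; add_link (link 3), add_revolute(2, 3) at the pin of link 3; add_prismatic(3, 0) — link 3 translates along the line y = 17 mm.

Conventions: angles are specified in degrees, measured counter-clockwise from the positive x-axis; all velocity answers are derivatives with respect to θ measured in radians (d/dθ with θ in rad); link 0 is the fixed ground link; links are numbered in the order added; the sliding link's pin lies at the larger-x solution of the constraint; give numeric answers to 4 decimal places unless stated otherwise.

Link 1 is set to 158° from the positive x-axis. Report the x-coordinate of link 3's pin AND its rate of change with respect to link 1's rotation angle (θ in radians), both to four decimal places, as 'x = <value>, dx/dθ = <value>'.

geometry: r = 42 mm, L = 101 mm, e = 17 mm
crank pin P = (r cos θ, r sin θ) = (-38.941722, 15.733477)
h = r sin θ − e = 15.733477 − 17 = -1.266523
x = r cos θ + √(L² − h²) = -38.941722 + 100.992059 = 62.050337
dx/dθ = −r sin θ − h·r cos θ/√(L² − h²) (θ in radians; h = -1.266523) = -16.221838

x = 62.0503, dx/dθ = -16.2218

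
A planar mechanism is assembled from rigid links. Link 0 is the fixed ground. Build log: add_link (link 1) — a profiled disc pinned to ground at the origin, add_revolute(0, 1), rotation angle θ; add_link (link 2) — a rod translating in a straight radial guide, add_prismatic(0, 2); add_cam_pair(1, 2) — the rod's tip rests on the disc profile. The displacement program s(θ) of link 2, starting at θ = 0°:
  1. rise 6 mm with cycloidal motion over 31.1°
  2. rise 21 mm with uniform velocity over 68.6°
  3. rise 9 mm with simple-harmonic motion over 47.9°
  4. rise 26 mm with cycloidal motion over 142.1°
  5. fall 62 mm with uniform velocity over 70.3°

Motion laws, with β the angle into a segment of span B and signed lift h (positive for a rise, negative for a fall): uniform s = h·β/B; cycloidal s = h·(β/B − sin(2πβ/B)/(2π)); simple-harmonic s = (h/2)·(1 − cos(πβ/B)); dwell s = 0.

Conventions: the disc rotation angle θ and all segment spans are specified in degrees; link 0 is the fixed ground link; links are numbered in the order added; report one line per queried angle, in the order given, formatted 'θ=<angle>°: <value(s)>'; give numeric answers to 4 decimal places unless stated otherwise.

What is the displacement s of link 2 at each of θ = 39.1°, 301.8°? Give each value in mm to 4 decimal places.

seg 1 [0°–31.1°] cycloidal, h=6: full span → s += 6 → s = 6.0000
seg 2 [31.1°–99.7°] uniform, h=21: θ=39.1° here. β=8, B=68.6. 21·8/68.6 = 2.4490 → s = 8.4490
seg 2 [31.1°–99.7°] uniform, h=21: full span → s += 21 → s = 27.0000
seg 3 [99.7°–147.6°] simple-harmonic, h=9: full span → s += 9 → s = 36.0000
seg 4 [147.6°–289.7°] cycloidal, h=26: full span → s += 26 → s = 62.0000
seg 5 [289.7°–360°] uniform, h=-62: θ=301.8° here. β=12.1, B=70.3. -62·12.1/70.3 = -10.6714 → s = 51.3286

θ=39.1°: 8.4490
θ=301.8°: 51.3286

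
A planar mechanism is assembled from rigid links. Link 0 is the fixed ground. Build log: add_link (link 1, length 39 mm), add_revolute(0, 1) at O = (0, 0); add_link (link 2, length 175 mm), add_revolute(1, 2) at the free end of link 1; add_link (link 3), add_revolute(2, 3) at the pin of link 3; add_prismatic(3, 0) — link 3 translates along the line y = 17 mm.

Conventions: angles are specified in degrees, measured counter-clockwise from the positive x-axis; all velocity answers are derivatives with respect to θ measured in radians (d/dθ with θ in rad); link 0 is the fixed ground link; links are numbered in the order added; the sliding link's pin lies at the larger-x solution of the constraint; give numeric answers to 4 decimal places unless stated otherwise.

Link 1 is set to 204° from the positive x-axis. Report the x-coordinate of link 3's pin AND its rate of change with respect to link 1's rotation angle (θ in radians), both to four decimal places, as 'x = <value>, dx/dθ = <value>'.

geometry: r = 39 mm, L = 175 mm, e = 17 mm
crank pin P = (r cos θ, r sin θ) = (-35.628273, -15.862729)
h = r sin θ − e = -15.862729 − 17 = -32.862729
x = r cos θ + √(L² − h²) = -35.628273 + 171.886710 = 136.258437
dx/dθ = −r sin θ − h·r cos θ/√(L² − h²) (θ in radians; h = -32.862729) = 9.051020

x = 136.2584, dx/dθ = 9.0510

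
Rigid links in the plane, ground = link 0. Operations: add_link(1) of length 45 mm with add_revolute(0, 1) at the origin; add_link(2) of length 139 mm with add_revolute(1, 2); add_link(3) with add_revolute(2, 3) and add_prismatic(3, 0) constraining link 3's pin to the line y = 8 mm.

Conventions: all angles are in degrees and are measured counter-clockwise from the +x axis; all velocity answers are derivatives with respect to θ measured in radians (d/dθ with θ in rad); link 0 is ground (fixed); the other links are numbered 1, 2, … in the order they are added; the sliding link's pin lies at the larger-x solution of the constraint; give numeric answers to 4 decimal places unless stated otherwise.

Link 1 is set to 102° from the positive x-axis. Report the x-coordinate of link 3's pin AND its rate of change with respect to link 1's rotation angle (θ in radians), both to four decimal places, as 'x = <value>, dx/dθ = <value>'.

geometry: r = 45 mm, L = 139 mm, e = 8 mm
crank pin P = (r cos θ, r sin θ) = (-9.356026, 44.016642)
h = r sin θ − e = 44.016642 − 8 = 36.016642
x = r cos θ + √(L² − h²) = -9.356026 + 134.252752 = 124.896726
dx/dθ = −r sin θ − h·r cos θ/√(L² − h²) (θ in radians; h = 36.016642) = -41.506655

x = 124.8967, dx/dθ = -41.5067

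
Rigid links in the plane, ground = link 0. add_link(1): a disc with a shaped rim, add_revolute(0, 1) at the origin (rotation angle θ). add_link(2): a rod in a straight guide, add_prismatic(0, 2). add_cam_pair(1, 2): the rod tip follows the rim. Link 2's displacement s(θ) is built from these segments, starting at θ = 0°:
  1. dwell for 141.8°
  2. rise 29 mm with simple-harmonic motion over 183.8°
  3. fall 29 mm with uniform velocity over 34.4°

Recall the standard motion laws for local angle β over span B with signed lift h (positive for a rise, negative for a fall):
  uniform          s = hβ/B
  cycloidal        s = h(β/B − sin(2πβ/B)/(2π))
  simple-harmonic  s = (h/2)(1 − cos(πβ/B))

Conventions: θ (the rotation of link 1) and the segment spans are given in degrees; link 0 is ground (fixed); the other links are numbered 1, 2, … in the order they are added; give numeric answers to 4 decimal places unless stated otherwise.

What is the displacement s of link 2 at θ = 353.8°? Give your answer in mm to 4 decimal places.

segment 1 (0° to 141.8°, dwell): s unchanged at 0.0000
segment 2 (141.8° to 325.6°, simple-harmonic, h = 29) is passed completely: s = 0.0000 + (29) = 29.0000
θ = 353.8° falls in segment 3 (325.6° to 360°, uniform, h = -29): β = 353.8 − 325.6 = 28.2°, B = 34.4°; Δs = -29·28.2/34.4 = -23.7733; s = 29.0000 − 23.7733 = 5.2267

5.2267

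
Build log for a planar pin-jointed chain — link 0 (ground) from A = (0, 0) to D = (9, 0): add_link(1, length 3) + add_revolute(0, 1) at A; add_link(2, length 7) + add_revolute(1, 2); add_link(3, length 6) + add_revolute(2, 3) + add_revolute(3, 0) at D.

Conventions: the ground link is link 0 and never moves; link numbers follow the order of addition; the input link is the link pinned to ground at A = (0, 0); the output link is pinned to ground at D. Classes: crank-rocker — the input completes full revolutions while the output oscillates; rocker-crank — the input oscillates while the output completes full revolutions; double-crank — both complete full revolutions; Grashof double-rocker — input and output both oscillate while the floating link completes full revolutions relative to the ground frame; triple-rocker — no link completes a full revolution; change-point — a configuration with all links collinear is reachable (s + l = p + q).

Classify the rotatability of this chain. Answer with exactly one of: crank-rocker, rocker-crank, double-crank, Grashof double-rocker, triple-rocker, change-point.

lengths: ground=9, input=3, coupler=7, output=6
sorted: s=3 (shortest), l=9 (longest), p+q=13
s + l = 12 vs p + q = 13
s + l < p + q (Grashof) with shortest = input link → crank-rocker

crank-rocker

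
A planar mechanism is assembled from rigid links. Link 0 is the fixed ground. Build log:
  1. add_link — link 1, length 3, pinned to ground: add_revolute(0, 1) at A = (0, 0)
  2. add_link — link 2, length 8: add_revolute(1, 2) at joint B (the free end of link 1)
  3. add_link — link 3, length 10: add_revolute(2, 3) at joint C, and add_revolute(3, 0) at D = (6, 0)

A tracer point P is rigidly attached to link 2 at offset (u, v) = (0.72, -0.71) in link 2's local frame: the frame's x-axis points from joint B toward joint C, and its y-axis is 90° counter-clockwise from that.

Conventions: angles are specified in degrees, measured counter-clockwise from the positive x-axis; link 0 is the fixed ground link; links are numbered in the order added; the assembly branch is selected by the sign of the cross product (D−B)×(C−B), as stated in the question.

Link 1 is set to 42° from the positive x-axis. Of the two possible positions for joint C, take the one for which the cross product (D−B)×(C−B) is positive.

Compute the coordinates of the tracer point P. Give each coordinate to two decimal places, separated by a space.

A=(0,0), D=(6.00,0)
B = A + 3.00·(cos42°, sin42°) = (2.2294, 2.0074)
|BD| = 4.2716
circle(B,8.00) ∩ circle(D,10.00): a=-2.0780, h=7.7254
  candidates: C₊=(4.0256,9.8031) cross=33.000; C₋=(-3.2353,-3.8353) cross=-33.000
  branch + wants cross > 0 → take C=(4.0256,9.8031) (cross=33.000)
ex = (C−B)/|BC| = (0.2245,0.9745); ey = (-0.9745,0.2245)
P = B + 0.72·ex + -0.71·ey = (3.0830,2.5496)

3.08 2.55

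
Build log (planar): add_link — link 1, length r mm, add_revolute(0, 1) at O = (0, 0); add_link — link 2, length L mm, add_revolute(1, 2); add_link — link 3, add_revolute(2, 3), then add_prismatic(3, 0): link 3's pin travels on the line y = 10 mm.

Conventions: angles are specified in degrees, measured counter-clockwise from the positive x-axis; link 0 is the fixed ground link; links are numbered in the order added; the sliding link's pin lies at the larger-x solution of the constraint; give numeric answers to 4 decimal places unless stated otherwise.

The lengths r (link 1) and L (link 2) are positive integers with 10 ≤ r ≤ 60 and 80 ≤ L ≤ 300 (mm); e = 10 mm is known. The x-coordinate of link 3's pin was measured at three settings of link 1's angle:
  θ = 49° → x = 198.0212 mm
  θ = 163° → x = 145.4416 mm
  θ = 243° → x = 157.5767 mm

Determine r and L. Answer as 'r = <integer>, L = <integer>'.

constraint per measurement: (x − r cos θ)² + (r sin θ − e)² = L²
subtracting the θ₁ and θ₂ equations cancels the r² and L² terms:
r = (x₁² − x₂²) / (2[(x₁cos θ₁ + e sin θ₁) − (x₂cos θ₂ + e sin θ₂)]) = 33.0000 → r = 33
L² = (x₁ − r cos θ₁)² + (r sin θ₁ − e)² = 31328.9900 → L = 177.0000 → L = 177
check at θ₃=243°: x = 157.5767 (printed 157.5767) ✓

r = 33, L = 177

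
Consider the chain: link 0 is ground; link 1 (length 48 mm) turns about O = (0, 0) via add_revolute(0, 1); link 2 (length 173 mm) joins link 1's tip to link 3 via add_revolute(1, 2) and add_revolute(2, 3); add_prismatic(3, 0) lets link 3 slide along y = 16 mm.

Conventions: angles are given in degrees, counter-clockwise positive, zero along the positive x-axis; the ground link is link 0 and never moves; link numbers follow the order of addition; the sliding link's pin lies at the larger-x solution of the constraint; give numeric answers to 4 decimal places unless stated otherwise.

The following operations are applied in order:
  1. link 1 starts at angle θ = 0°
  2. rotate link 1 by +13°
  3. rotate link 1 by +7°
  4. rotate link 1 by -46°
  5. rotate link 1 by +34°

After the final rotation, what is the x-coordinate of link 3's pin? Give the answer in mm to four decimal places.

geometry: r = 48 mm, L = 173 mm, e = 16 mm; θ starts at 0°
rotate link 1 by +13°: θ ← 0° +13° = 13°
rotate link 1 by +7°: θ ← 13° +7° = 20°
rotate link 1 by -46°: θ ← 20° -46° = -26°
rotate link 1 by +34°: θ ← -26° +34° = 8°
crank pin P = (r cos θ, r sin θ) = (47.532867, 6.680309)
h = r sin θ − e = 6.680309 − 16 = -9.319691
x = r cos θ + √(L² − h²) = 47.532867 + 172.748787 = 220.281654

220.2817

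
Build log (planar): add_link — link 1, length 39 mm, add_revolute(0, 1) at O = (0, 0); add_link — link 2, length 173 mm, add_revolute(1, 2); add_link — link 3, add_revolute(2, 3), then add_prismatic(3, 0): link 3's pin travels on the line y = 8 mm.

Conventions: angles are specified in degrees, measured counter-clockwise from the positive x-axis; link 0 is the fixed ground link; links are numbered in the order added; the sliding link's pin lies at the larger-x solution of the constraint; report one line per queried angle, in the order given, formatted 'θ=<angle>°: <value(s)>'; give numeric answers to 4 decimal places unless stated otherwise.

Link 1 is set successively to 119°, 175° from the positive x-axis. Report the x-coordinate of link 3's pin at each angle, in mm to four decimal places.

geometry: r = 39 mm, L = 173 mm, e = 8 mm
θ=119°: crank pin P = (r cos θ, r sin θ) = (-18.907575, 34.110169)
θ=119°: h = r sin θ − e = 34.110169 − 8 = 26.110169
θ=119°: x = r cos θ + √(L² − h²) = -18.907575 + 171.018300 = 152.110725
θ=175°: crank pin P = (r cos θ, r sin θ) = (-38.851593, 3.399074)
θ=175°: h = r sin θ − e = 3.399074 − 8 = -4.600926
θ=175°: x = r cos θ + √(L² − h²) = -38.851593 + 172.938808 = 134.087215

θ=119°: 152.1107
θ=175°: 134.0872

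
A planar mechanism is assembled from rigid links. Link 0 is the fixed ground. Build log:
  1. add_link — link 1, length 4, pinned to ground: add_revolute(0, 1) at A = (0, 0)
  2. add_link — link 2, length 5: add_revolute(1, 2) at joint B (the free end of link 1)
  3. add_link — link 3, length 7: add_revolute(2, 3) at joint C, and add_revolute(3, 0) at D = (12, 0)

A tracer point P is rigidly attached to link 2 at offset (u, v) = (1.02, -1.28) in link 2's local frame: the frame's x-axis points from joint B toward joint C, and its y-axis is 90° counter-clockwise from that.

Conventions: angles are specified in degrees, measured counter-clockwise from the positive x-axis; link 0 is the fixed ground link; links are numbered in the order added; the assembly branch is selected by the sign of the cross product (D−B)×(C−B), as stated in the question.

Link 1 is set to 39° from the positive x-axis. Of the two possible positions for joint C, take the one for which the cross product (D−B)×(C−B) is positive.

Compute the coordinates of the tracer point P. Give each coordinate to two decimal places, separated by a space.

A=(0,0), D=(12.00,0)
B = A + 4.00·(cos39°, sin39°) = (3.1086, 2.5173)
|BD| = 9.2409
circle(B,5.00) ∩ circle(D,7.00): a=3.3219, h=3.7370
  candidates: C₊=(7.3228,5.2081) cross=34.533; C₋=(5.2868,-1.9833) cross=-34.533
  branch + wants cross > 0 → take C=(7.3228,5.2081) (cross=34.533)
ex = (C−B)/|BC| = (0.8428,0.5382); ey = (-0.5382,0.8428)
P = B + 1.02·ex + -1.28·ey = (4.6571,1.9874)

4.66 1.99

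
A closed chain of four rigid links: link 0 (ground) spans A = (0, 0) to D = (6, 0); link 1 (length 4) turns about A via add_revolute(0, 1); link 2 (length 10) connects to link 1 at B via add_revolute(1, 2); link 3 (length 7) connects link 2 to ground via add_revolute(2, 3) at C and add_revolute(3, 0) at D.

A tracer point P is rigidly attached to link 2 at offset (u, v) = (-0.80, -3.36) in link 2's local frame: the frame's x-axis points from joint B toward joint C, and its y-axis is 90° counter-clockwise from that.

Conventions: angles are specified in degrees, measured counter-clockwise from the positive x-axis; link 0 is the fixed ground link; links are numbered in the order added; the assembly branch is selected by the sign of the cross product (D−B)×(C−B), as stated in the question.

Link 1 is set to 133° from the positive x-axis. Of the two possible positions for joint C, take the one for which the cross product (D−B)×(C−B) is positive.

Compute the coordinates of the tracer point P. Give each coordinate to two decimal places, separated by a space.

A=(0,0), D=(6.00,0)
B = A + 4.00·(cos133°, sin133°) = (-2.7280, 2.9254)
|BD| = 9.2052
circle(B,10.00) ∩ circle(D,7.00): a=7.3728, h=6.7559
  candidates: C₊=(6.4096,6.9880) cross=62.189; C₋=(2.1155,-5.8233) cross=-62.189
  branch + wants cross > 0 → take C=(6.4096,6.9880) (cross=62.189)
ex = (C−B)/|BC| = (0.9138,0.4063); ey = (-0.4063,0.9138)
P = B + -0.80·ex + -3.36·ey = (-2.0940,-0.4698)

-2.09 -0.47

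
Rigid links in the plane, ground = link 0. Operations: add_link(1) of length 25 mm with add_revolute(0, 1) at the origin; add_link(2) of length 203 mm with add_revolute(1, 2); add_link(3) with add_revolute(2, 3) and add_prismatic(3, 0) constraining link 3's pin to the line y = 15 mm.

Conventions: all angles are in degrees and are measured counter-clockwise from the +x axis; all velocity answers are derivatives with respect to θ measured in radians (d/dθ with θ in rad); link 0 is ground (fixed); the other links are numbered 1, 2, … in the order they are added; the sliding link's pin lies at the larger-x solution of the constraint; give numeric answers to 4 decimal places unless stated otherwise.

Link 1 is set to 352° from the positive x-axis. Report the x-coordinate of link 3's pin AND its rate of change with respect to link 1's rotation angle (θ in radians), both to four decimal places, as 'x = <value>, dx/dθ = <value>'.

geometry: r = 25 mm, L = 203 mm, e = 15 mm
crank pin P = (r cos θ, r sin θ) = (24.756702, -3.479328)
h = r sin θ − e = -3.479328 − 15 = -18.479328
x = r cos θ + √(L² − h²) = 24.756702 + 202.157153 = 226.913855
dx/dθ = −r sin θ − h·r cos θ/√(L² − h²) (θ in radians; h = -18.479328) = 5.742355

x = 226.9139, dx/dθ = 5.7424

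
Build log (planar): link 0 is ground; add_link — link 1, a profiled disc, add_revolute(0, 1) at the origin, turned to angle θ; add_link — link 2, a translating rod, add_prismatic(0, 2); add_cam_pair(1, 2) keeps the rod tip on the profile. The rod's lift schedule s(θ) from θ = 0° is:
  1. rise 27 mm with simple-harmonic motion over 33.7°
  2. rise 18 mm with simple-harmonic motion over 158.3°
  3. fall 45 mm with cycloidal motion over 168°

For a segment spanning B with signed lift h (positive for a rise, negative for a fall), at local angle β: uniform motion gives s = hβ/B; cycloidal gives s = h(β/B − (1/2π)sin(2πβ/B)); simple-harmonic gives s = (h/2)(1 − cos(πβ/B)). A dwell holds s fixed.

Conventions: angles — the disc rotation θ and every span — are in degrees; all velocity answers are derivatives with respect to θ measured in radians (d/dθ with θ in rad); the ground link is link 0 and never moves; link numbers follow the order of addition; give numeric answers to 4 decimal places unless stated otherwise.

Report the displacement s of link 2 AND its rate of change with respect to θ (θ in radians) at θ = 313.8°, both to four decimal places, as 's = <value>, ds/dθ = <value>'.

seg 1 [0°–33.7°] simple-harmonic, h=27: full span → s += 27 → s = 27.0000
seg 2 [33.7°–192°] simple-harmonic, h=18: full span → s += 18 → s = 45.0000
seg 3 [192°–360°] cycloidal, h=-45: θ=313.8° here. β=121.8, B=168. -45·(0.7250 − sin(2π·0.7250)/(2π)) = -39.6988 → s = 5.3012
velocity in seg [192°–360°] (cycloidal), θ in radians: β = 121.8° = 2.1258 rad, B = 168° = 2.9322 rad; ds/dθ = (h/B)(1 − cos(2πβ/B)) = ((-45)/2.9322)(1 − cos(2π·0.7250)) = -17.747897 mm/rad

s = 5.3012, ds/dθ = -17.7479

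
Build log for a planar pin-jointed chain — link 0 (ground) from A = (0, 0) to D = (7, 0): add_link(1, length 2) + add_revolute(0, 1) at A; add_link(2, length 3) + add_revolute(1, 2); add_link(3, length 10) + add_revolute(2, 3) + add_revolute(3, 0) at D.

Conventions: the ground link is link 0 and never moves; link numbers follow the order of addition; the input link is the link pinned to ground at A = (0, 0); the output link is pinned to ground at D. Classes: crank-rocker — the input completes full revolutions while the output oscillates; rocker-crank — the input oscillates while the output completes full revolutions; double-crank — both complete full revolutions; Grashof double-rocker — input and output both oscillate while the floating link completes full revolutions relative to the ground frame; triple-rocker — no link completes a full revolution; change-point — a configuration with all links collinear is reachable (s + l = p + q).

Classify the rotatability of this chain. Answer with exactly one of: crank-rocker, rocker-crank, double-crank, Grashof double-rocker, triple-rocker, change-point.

lengths: ground=7, input=2, coupler=3, output=10
sorted: s=2 (shortest), l=10 (longest), p+q=10
s + l = 12 vs p + q = 10
s + l > p + q → non-Grashof → no link fully rotates → triple-rocker

triple-rocker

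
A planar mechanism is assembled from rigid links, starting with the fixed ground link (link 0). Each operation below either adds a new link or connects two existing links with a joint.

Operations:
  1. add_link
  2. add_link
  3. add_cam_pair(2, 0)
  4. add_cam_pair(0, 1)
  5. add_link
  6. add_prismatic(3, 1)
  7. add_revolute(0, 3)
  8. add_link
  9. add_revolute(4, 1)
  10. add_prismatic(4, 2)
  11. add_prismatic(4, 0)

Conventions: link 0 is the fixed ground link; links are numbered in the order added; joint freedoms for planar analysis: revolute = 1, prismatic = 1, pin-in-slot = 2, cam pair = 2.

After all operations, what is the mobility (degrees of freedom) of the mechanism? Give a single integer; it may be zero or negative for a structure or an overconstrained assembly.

(L,J1,J2)=(1,0,0); link0 fixed
link1: (2,0,0)
link2: (3,0,0)
C 2-0 [J2]: (3,0,1)
C 0-1 [J2]: (3,0,2)
link3: (4,0,2)
P 3-1 [J1]: (4,1,2)
R 0-3 [J1]: (4,2,2)
link4: (5,2,2)
R 4-1 [J1]: (5,3,2)
P 4-2 [J1]: (5,4,2)
P 4-0 [J1]: (5,5,2)
Grübler: 3·4 − 2·5 − 2 = 0

M = 0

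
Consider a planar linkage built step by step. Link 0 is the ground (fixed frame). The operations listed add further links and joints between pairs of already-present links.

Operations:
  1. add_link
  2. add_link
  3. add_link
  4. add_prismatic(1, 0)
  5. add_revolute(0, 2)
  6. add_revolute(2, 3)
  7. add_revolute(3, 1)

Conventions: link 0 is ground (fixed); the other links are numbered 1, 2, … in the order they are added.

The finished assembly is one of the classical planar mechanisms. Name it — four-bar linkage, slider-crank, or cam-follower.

links: 4 (incl. ground); joints: 3 revolute, 1 prismatic, 0 higher (cam) pair, forming one closed loop
4 links, 3 revolutes + 1 prismatic in one loop → slider-crank

slider-crank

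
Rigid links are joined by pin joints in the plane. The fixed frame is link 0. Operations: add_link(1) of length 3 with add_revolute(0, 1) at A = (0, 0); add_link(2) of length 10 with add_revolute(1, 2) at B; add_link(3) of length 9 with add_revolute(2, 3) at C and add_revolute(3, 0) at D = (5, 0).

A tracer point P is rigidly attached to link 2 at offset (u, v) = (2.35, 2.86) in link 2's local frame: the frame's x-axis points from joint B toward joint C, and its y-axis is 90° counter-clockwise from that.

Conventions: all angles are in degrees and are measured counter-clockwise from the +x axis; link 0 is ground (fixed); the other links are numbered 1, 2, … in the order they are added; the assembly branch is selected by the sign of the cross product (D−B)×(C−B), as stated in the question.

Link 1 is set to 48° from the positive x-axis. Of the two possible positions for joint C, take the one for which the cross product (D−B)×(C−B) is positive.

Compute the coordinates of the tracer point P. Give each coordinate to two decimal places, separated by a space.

A=(0,0), D=(5.00,0)
B = A + 3.00·(cos48°, sin48°) = (2.0074, 2.2294)
|BD| = 3.7318
circle(B,10.00) ∩ circle(D,9.00): a=4.4116, h=8.9743
  candidates: C₊=(10.9066,6.7906) cross=33.490; C₋=(0.1837,-7.6029) cross=-33.490
  branch + wants cross > 0 → take C=(10.9066,6.7906) (cross=33.490)
ex = (C−B)/|BC| = (0.8899,0.4561); ey = (-0.4561,0.8899)
P = B + 2.35·ex + 2.86·ey = (2.7942,5.8465)

2.79 5.85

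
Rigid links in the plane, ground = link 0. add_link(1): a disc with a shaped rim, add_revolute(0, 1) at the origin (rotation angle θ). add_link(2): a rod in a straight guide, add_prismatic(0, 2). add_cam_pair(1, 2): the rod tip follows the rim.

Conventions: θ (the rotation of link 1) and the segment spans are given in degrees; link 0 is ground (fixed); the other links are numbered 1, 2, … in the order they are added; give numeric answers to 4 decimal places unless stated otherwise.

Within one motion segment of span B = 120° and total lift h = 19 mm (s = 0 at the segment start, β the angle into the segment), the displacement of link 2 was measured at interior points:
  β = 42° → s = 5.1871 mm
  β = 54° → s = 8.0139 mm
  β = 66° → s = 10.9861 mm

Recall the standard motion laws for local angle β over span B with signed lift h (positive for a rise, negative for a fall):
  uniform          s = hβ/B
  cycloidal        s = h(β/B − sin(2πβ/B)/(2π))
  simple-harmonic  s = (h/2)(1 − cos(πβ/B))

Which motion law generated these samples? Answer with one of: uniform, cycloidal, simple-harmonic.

candidates at β/B = r: uniform s = h·r (linear in β); cycloidal s = h·(r − sin(2πr)/(2π)); simple-harmonic s = (h/2)(1 − cos(πr))
β=42°: printed 5.1871 | uniform 6.6500, cycloidal 4.2036, simple-harmonic 5.1871
β=54°: printed 8.0139 | uniform 8.5500, cycloidal 7.6155, simple-harmonic 8.0139
β=66°: printed 10.9861 | uniform 10.4500, cycloidal 11.3845, simple-harmonic 10.9861
only one law matches every sample → simple-harmonic

simple-harmonic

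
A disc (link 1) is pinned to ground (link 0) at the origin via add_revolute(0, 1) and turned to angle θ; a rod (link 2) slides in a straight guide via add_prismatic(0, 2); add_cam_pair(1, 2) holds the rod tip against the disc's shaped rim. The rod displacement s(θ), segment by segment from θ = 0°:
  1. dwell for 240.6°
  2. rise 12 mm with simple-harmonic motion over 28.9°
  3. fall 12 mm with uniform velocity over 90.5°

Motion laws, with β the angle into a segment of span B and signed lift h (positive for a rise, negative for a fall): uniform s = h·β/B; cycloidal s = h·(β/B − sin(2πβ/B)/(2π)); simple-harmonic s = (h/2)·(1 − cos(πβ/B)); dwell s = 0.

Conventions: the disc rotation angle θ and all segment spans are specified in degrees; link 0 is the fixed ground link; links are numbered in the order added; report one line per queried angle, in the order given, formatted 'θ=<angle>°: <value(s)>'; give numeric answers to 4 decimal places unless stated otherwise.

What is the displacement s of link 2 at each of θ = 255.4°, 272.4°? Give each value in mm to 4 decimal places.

segment 1 (0° to 240.6°, dwell): s unchanged at 0.0000
θ = 255.4° falls in segment 2 (240.6° to 269.5°, simple-harmonic, h = 12): β = 255.4 − 240.6 = 14.8°, B = 28.9°; Δs = 12/2·(1 − cos(π·0.5121)) = 6.2282; s = 0.0000 + 6.2282 = 6.2282
segment 2 (240.6° to 269.5°, simple-harmonic, h = 12) is passed completely: s = 0.0000 + (12) = 12.0000
θ = 272.4° falls in segment 3 (269.5° to 360°, uniform, h = -12): β = 272.4 − 269.5 = 2.9°, B = 90.5°; Δs = -12·2.9/90.5 = -0.3845; s = 12.0000 − 0.3845 = 11.6155

θ=255.4°: 6.2282
θ=272.4°: 11.6155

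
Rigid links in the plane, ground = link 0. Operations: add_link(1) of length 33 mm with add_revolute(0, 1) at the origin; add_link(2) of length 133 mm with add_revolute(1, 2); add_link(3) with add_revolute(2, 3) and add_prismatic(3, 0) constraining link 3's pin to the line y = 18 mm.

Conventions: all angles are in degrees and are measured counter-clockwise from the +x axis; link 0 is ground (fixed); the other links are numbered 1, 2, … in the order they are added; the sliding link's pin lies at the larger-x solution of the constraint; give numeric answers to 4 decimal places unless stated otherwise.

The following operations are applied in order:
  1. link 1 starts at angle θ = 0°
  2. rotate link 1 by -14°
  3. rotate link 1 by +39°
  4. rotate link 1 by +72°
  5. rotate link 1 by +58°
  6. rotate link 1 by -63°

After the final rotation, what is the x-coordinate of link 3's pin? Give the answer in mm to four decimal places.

geometry: r = 33 mm, L = 133 mm, e = 18 mm; θ starts at 0°
rotate link 1 by -14°: θ ← 0° -14° = -14°
rotate link 1 by +39°: θ ← -14° +39° = 25°
rotate link 1 by +72°: θ ← 25° +72° = 97°
rotate link 1 by +58°: θ ← 97° +58° = 155°
rotate link 1 by -63°: θ ← 155° -63° = 92°
crank pin P = (r cos θ, r sin θ) = (-1.151683, 32.979897)
h = r sin θ − e = 32.979897 − 18 = 14.979897
x = r cos θ + √(L² − h²) = -1.151683 + 132.153709 = 131.002025

131.0020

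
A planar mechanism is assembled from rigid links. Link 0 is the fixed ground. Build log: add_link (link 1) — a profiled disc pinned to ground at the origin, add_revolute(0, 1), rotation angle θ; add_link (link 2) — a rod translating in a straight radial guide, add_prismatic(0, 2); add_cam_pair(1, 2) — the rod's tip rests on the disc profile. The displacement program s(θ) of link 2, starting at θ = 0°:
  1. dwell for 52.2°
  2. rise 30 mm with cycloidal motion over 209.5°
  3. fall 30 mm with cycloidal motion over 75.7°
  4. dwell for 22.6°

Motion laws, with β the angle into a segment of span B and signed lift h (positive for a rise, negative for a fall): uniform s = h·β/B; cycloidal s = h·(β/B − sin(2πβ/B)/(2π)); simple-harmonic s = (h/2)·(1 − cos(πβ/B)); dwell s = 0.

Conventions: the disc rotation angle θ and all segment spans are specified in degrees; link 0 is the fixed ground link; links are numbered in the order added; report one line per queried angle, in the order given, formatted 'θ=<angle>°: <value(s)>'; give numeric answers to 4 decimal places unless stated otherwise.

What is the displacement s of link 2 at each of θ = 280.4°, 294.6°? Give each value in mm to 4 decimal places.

seg 1 [0°–52.2°] dwell: s stays 0.0000
seg 2 [52.2°–261.7°] cycloidal, h=30: full span → s += 30 → s = 30.0000
seg 3 [261.7°–337.4°] cycloidal, h=-30: θ=280.4° here. β=18.7, B=75.7. -30·(0.2470 − sin(2π·0.2470)/(2π)) = -2.6370 → s = 27.3630
seg 3 [261.7°–337.4°] cycloidal, h=-30: θ=294.6° here. β=32.9, B=75.7. -30·(0.4346 − sin(2π·0.4346)/(2π)) = -11.1313 → s = 18.8687

θ=280.4°: 27.3630
θ=294.6°: 18.8687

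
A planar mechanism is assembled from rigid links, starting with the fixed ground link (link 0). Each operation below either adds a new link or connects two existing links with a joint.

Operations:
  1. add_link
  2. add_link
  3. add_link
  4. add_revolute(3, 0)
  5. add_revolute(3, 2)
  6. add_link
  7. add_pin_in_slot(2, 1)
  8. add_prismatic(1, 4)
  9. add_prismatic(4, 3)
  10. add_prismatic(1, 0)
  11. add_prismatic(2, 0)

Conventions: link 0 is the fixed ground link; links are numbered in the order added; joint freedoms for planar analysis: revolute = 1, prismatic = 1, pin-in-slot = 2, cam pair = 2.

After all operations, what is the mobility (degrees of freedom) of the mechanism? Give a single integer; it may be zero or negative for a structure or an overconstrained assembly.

ground; <1,0,0>
#1 <2,0,0>
#2 <3,0,0>
#3 <4,0,0>
R:3↔0 J1 <4,1,0>
R:3↔2 J1 <4,2,0>
#4 <5,2,0>
PS:2↔1 J2 <5,2,1>
P:1↔4 J1 <5,3,1>
P:4↔3 J1 <5,4,1>
P:1↔0 J1 <5,5,1>
P:2↔0 J1 <5,6,1>
3×4 − 2×6 − 1×1 = -1

M = -1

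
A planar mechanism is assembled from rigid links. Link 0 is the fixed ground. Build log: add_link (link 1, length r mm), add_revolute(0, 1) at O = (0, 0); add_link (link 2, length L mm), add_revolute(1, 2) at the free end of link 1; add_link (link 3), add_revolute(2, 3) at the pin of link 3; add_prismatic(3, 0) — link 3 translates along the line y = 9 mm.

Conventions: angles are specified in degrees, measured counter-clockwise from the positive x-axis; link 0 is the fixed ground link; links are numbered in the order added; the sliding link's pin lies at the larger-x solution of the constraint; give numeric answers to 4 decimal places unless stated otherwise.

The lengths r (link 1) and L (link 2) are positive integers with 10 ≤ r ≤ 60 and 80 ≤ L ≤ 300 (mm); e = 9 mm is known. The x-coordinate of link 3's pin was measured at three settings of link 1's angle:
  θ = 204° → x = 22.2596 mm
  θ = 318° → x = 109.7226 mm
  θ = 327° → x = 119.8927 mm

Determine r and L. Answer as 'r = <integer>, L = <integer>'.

constraint per measurement: (x − r cos θ)² + (r sin θ − e)² = L²
subtracting the θ₁ and θ₂ equations cancels the r² and L² terms:
r = (x₁² − x₂²) / (2[(x₁cos θ₁ + e sin θ₁) − (x₂cos θ₂ + e sin θ₂)]) = 58.0000 → r = 58
L² = (x₁ − r cos θ₁)² + (r sin θ₁ − e)² = 6724.0010 → L = 82.0000 → L = 82
check at θ₃=327°: x = 119.8927 (printed 119.8927) ✓

r = 58, L = 82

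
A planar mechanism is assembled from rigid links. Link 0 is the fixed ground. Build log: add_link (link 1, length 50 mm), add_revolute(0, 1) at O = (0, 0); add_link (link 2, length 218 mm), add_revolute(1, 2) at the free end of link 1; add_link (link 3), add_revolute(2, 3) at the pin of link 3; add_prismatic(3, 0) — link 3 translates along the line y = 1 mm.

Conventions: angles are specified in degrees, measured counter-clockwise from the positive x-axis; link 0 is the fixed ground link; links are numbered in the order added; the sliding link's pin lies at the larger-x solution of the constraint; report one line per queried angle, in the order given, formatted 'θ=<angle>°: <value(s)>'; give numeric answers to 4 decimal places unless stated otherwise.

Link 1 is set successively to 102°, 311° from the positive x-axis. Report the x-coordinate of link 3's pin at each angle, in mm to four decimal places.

geometry: r = 50 mm, L = 218 mm, e = 1 mm
θ=102°: crank pin P = (r cos θ, r sin θ) = (-10.395585, 48.907380)
θ=102°: h = r sin θ − e = 48.907380 − 1 = 47.907380
θ=102°: x = r cos θ + √(L² − h²) = -10.395585 + 212.670832 = 202.275248
θ=311°: crank pin P = (r cos θ, r sin θ) = (32.802951, -37.735479)
θ=311°: h = r sin θ − e = -37.735479 − 1 = -38.735479
θ=311°: x = r cos θ + √(L² − h²) = 32.802951 + 214.531030 = 247.333981

θ=102°: 202.2752
θ=311°: 247.3340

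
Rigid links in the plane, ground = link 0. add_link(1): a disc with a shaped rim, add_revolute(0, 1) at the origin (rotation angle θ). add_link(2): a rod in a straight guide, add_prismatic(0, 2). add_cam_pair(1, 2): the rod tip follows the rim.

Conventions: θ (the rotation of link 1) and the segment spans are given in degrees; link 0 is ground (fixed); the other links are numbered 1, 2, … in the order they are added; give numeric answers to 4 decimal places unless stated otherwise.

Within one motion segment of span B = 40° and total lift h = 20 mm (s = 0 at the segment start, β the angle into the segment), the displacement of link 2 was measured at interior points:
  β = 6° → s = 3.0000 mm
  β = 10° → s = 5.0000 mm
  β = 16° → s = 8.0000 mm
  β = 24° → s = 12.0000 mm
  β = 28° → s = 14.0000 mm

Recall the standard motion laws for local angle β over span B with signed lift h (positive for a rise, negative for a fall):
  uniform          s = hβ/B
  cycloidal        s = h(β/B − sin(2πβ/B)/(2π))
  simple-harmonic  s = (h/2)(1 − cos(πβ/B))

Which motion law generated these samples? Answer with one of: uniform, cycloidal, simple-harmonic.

candidates at β/B = r: uniform s = h·r (linear in β); cycloidal s = h·(r − sin(2πr)/(2π)); simple-harmonic s = (h/2)(1 − cos(πr))
β=6°: printed 3.0000 | uniform 3.0000, cycloidal 0.4248, simple-harmonic 1.0899
β=10°: printed 5.0000 | uniform 5.0000, cycloidal 1.8169, simple-harmonic 2.9289
β=16°: printed 8.0000 | uniform 8.0000, cycloidal 6.1290, simple-harmonic 6.9098
β=24°: printed 12.0000 | uniform 12.0000, cycloidal 13.8710, simple-harmonic 13.0902
β=28°: printed 14.0000 | uniform 14.0000, cycloidal 17.0273, simple-harmonic 15.8779
only one law matches every sample → uniform

uniform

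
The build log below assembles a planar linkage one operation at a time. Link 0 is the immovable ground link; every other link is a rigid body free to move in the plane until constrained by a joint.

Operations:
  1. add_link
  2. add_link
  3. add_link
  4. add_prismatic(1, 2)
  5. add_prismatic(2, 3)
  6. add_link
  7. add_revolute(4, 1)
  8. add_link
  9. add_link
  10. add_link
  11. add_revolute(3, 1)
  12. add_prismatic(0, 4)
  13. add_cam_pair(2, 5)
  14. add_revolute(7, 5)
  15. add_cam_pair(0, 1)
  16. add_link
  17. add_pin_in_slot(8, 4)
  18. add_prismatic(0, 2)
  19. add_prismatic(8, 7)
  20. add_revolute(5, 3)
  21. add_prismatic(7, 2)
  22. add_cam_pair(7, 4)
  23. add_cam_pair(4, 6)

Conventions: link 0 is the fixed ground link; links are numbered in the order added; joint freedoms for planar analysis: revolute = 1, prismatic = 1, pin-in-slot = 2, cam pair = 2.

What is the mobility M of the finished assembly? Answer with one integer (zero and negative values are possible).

(L,J1,J2)=(1,0,0); link0 fixed
link1: (2,0,0)
link2: (3,0,0)
link3: (4,0,0)
P 1-2 [J1]: (4,1,0)
P 2-3 [J1]: (4,2,0)
link4: (5,2,0)
R 4-1 [J1]: (5,3,0)
link5: (6,3,0)
link6: (7,3,0)
link7: (8,3,0)
R 3-1 [J1]: (8,4,0)
P 0-4 [J1]: (8,5,0)
C 2-5 [J2]: (8,5,1)
R 7-5 [J1]: (8,6,1)
C 0-1 [J2]: (8,6,2)
link8: (9,6,2)
PS 8-4 [J2]: (9,6,3)
P 0-2 [J1]: (9,7,3)
P 8-7 [J1]: (9,8,3)
R 5-3 [J1]: (9,9,3)
P 7-2 [J1]: (9,10,3)
C 7-4 [J2]: (9,10,4)
C 4-6 [J2]: (9,10,5)
Grübler: 3·8 − 2·10 − 5 = -1

M = -1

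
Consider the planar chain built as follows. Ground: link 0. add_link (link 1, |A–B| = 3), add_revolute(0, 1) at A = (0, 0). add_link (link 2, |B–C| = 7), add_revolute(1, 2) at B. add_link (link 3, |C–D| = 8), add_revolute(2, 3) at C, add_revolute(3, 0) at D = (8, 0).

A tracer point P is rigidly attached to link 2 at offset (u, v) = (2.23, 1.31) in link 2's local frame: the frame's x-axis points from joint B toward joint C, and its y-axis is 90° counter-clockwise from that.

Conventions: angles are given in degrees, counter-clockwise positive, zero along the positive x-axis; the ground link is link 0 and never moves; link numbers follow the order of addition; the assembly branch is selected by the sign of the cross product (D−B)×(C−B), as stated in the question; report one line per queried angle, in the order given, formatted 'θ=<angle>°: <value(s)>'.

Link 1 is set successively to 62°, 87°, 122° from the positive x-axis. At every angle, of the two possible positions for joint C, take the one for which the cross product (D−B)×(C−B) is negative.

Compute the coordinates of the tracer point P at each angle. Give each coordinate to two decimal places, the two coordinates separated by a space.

A=(0,0), D=(8.00,0)
θ=62°: B = A + 3.00·(cos62°, sin62°) = (1.4084, 2.6488)
θ=62°: |BD| = 7.1039
θ=62°: circle(B,7.00) ∩ circle(D,8.00): a=2.4962, h=6.5398
θ=62°:   candidates: C₊=(6.1631,7.7863) cross=46.458; C₋=(1.2861,-4.3501) cross=-46.458
θ=62°:   branch - wants cross < 0 → take C=(1.2861,-4.3501) (cross=-46.458)
θ=62°: ex = (C−B)/|BC| = (-0.0175,-0.9998); ey = (0.9998,-0.0175)
θ=62°: P = B + 2.23·ex + 1.31·ey = (2.6792,0.3963)
θ=87°: B = A + 3.00·(cos87°, sin87°) = (0.1570, 2.9959)
θ=87°: |BD| = 8.3957
θ=87°: circle(B,7.00) ∩ circle(D,8.00): a=3.3045, h=6.1709
θ=87°:   candidates: C₊=(5.4460,7.5814) cross=51.809; C₋=(1.0420,-3.9479) cross=-51.809
θ=87°:   branch - wants cross < 0 → take C=(1.0420,-3.9479) (cross=-51.809)
θ=87°: ex = (C−B)/|BC| = (0.1264,-0.9920); ey = (0.9920,0.1264)
θ=87°: P = B + 2.23·ex + 1.31·ey = (1.7384,0.9494)
θ=122°: B = A + 3.00·(cos122°, sin122°) = (-1.5898, 2.5441)
θ=122°: |BD| = 9.9215
θ=122°: circle(B,7.00) ∩ circle(D,8.00): a=4.2048, h=5.5964
θ=122°:   candidates: C₊=(3.9095,6.8752) cross=55.525; C₋=(1.0394,-3.9433) cross=-55.525
θ=122°:   branch - wants cross < 0 → take C=(1.0394,-3.9433) (cross=-55.525)
θ=122°: ex = (C−B)/|BC| = (0.3756,-0.9268); ey = (0.9268,0.3756)
θ=122°: P = B + 2.23·ex + 1.31·ey = (0.4619,0.9694)

θ=62°: 2.68 0.40
θ=87°: 1.74 0.95
θ=122°: 0.46 0.97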